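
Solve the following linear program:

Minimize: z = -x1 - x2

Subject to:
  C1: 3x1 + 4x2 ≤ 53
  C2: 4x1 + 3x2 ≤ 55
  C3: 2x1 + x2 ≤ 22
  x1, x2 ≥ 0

Evaluate the objective at each vertex of the feasible region:
  z(0, 0) = 0
  z(11, 0) = -11
  z(7, 8) = -15  ←
  z(0, 13.25) = -13.25
The minimum is at x1 = 7, x2 = 8.

x1 = 7, x2 = 8, z = -15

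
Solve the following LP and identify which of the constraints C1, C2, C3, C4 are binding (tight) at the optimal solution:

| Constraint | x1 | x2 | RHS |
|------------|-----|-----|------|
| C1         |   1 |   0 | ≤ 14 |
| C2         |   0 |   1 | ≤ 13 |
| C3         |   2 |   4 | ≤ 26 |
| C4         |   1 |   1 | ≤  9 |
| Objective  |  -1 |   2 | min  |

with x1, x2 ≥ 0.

At x1 = 9, x2 = 0, compute slack b - a·x for each constraint:
  C1: 14 − 9 = 5  (slack)
  C2: 13 − 0 = 13  (slack)
  C3: 26 − 18 = 8  (slack)
  C4: 9 − 9 = 0  (binding)

Optimal: x1 = 9, x2 = 0
Binding: C4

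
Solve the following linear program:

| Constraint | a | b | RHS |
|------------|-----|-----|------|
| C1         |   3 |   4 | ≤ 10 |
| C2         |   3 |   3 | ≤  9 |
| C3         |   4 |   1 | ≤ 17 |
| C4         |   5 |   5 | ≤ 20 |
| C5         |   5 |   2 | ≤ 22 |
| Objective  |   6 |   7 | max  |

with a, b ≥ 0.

Evaluate the objective at each vertex of the feasible region:
  z(0, 0) = 0
  z(3, 0) = 18
  z(2, 1) = 19  ←
  z(0, 2.5) = 17.5
The maximum is at a = 2, b = 1.

a = 2, b = 1, z = 19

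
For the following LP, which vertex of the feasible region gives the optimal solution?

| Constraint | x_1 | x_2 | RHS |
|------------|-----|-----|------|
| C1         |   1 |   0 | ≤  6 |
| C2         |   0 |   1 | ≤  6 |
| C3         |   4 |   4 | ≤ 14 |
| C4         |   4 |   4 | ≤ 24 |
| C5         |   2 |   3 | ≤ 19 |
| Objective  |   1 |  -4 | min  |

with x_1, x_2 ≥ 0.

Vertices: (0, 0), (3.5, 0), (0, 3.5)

Evaluate the objective at each vertex of the feasible region:
  z(0, 0) = 0
  z(3.5, 0) = 3.5
  z(0, 3.5) = -14  ←
The minimum is at x_1 = 0, x_2 = 3.5.

(0, 3.5)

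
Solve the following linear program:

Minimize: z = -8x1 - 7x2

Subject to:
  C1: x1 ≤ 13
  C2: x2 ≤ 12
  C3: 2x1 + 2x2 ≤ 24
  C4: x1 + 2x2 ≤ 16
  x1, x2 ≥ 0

Evaluate the objective at each vertex of the feasible region:
  z(0, 0) = 0
  z(12, 0) = -96  ←
  z(8, 4) = -92
  z(0, 8) = -56
The minimum is at x1 = 12, x2 = 0.

x1 = 12, x2 = 0, z = -96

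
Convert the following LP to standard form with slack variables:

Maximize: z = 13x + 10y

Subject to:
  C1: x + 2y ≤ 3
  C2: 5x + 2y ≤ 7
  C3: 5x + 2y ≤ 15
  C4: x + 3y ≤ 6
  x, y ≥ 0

max z = 13x + 10y

s.t.
  x + 2y + s1 = 3
  5x + 2y + s2 = 7
  5x + 2y + s3 = 15
  x + 3y + s4 = 6
  x, y, s1, s2, s3, s4 ≥ 0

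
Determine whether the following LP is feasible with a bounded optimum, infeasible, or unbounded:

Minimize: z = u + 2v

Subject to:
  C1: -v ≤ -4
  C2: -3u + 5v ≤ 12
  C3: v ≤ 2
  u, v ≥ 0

Infeasible (no feasible solution exists)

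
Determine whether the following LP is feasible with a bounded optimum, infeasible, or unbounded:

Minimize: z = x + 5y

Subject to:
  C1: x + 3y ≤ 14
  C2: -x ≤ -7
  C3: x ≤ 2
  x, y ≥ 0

Infeasible (no feasible solution exists)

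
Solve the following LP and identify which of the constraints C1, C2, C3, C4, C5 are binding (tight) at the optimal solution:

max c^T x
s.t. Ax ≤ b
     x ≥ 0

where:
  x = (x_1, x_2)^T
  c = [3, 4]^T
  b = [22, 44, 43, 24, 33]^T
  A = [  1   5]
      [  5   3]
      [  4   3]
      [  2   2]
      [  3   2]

At x_1 = 7, x_2 = 3, compute slack b - a·x for each constraint:
  C1: 22 − 22 = 0  (binding)
  C2: 44 − 44 = 0  (binding)
  C3: 43 − 37 = 6  (slack)
  C4: 24 − 20 = 4  (slack)
  C5: 33 − 27 = 6  (slack)

Optimal: x_1 = 7, x_2 = 3
Binding: C1, C2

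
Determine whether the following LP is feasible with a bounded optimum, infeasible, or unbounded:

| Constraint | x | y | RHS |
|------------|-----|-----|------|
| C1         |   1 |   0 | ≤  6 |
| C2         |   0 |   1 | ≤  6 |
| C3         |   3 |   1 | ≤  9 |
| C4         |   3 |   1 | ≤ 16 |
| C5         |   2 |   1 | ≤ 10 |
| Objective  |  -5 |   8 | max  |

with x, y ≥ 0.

Feasible with a bounded optimal solution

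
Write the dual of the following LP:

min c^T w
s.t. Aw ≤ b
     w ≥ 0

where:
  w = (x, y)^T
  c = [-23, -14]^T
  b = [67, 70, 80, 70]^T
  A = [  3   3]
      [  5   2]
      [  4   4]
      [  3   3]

Primal min cᵀx s.t. Ax ≤ b, x ≥ 0  →  Dual max −bᵀy s.t. Aᵀy ≥ −c, y ≥ 0.

Maximize: z = -67y1 - 70y2 - 80y3 - 70y4

Subject to:
  3y1 + 5y2 + 4y3 + 3y4 ≥ 23
  3y1 + 2y2 + 4y3 + 3y4 ≥ 14
  y1, y2, y3, y4 ≥ 0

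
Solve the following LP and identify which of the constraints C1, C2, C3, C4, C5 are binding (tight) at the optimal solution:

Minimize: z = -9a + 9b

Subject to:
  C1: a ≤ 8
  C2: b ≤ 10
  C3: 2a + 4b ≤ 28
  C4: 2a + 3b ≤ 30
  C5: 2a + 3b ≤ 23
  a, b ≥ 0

At a = 8, b = 0, compute slack b - a·x for each constraint:
  C1: 8 − 8 = 0  (binding)
  C2: 10 − 0 = 10  (slack)
  C3: 28 − 16 = 12  (slack)
  C4: 30 − 16 = 14  (slack)
  C5: 23 − 16 = 7  (slack)

Optimal: a = 8, b = 0
Binding: C1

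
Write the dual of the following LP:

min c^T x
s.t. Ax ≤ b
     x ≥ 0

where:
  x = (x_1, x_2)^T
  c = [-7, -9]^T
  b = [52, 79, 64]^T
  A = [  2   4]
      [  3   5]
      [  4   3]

Primal min cᵀx s.t. Ax ≤ b, x ≥ 0  →  Dual max −bᵀy s.t. Aᵀy ≥ −c, y ≥ 0.

Maximize: z = -52y1 - 79y2 - 64y3

Subject to:
  2y1 + 3y2 + 4y3 ≥ 7
  4y1 + 5y2 + 3y3 ≥ 9
  y1, y2, y3 ≥ 0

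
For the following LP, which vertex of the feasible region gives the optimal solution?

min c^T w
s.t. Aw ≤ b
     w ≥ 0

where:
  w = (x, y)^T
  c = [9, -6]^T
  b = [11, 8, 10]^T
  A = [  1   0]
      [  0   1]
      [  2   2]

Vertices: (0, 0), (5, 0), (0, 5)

Evaluate the objective at each vertex of the feasible region:
  z(0, 0) = 0
  z(5, 0) = 45
  z(0, 5) = -30  ←
The minimum is at x = 0, y = 5.

(0, 5)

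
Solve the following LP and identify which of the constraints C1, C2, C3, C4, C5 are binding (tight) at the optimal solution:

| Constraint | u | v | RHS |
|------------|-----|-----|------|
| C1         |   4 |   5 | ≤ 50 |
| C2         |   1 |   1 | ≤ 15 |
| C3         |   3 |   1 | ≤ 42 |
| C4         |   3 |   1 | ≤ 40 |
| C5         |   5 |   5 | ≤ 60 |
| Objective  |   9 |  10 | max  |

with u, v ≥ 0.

At u = 10, v = 2, compute slack b - a·x for each constraint:
  C1: 50 − 50 = 0  (binding)
  C2: 15 − 12 = 3  (slack)
  C3: 42 − 32 = 10  (slack)
  C4: 40 − 32 = 8  (slack)
  C5: 60 − 60 = 0  (binding)

Optimal: u = 10, v = 2
Binding: C1, C5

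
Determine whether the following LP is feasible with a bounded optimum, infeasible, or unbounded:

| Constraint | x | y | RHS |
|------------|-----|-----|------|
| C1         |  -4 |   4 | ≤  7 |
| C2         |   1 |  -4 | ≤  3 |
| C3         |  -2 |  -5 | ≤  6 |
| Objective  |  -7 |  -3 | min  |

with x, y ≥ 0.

Unbounded (objective can decrease without bound)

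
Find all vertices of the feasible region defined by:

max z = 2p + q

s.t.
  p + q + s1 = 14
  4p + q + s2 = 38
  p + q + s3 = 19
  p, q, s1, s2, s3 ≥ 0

(0, 0), (9.5, 0), (8, 6), (0, 14)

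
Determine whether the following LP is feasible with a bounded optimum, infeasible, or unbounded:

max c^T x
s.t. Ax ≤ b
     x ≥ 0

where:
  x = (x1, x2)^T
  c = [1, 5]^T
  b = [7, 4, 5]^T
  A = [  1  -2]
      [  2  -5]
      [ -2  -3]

Unbounded (objective can increase without bound)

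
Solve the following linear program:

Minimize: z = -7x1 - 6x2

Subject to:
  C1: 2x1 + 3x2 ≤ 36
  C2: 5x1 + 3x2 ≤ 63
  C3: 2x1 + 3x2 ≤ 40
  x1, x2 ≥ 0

Evaluate the objective at each vertex of the feasible region:
  z(0, 0) = 0
  z(12.6, 0) = -88.2
  z(9, 6) = -99  ←
  z(0, 12) = -72
The minimum is at x1 = 9, x2 = 6.

x1 = 9, x2 = 6, z = -99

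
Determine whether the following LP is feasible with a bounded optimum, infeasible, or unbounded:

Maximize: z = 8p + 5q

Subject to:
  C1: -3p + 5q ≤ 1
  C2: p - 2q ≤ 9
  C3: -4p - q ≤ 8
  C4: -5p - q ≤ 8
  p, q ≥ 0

Unbounded (objective can increase without bound)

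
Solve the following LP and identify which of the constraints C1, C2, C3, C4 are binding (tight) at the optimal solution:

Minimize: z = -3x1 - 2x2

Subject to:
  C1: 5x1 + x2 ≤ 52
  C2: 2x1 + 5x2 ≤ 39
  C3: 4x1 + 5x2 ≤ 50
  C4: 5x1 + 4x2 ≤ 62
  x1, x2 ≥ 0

At x1 = 10, x2 = 2, compute slack b - a·x for each constraint:
  C1: 52 − 52 = 0  (binding)
  C2: 39 − 30 = 9  (slack)
  C3: 50 − 50 = 0  (binding)
  C4: 62 − 58 = 4  (slack)

Optimal: x1 = 10, x2 = 2
Binding: C1, C3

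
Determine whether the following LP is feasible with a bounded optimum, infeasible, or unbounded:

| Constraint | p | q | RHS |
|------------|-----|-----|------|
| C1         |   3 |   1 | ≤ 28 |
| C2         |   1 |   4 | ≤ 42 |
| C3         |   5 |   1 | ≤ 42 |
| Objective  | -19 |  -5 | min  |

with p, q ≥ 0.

Feasible with a bounded optimal solution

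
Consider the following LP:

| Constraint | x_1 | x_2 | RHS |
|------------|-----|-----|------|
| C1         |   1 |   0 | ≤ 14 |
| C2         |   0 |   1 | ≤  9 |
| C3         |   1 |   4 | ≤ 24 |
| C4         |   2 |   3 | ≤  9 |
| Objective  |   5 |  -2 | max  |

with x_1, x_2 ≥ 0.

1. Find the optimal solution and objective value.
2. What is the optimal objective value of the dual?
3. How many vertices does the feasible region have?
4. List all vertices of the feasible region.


1. x_1 = 4.5, x_2 = 0, z = 22.5
2. 22.5
3. 3
4. (0, 0), (4.5, 0), (0, 3)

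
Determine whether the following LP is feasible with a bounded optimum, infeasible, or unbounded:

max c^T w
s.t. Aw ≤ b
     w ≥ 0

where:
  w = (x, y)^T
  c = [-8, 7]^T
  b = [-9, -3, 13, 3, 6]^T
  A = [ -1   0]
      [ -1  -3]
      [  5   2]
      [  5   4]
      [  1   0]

Infeasible (no feasible solution exists)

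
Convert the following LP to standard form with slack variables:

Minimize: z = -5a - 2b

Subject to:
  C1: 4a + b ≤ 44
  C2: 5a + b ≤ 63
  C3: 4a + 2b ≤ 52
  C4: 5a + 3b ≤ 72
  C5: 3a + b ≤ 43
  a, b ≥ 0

min z = -5a - 2b

s.t.
  4a + b + s1 = 44
  5a + b + s2 = 63
  4a + 2b + s3 = 52
  5a + 3b + s4 = 72
  3a + b + s5 = 43
  a, b, s1, s2, s3, s4, s5 ≥ 0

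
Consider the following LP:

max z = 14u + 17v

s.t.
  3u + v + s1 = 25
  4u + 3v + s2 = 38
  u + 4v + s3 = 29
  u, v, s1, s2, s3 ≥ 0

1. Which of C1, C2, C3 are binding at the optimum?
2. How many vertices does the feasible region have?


1. C2, C3
2. 5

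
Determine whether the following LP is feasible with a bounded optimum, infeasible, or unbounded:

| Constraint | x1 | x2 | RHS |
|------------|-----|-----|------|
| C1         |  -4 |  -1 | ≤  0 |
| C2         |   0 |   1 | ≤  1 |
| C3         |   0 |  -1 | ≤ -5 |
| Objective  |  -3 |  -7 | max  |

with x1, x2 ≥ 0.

Infeasible (no feasible solution exists)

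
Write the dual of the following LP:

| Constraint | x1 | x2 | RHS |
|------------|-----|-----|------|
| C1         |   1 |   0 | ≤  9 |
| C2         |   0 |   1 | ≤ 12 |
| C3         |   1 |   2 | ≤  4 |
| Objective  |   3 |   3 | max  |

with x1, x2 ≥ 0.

Primal max cᵀx s.t. Ax ≤ b, x ≥ 0  →  Dual min bᵀy s.t. Aᵀy ≥ c, y ≥ 0.

Minimize: z = 9y1 + 12y2 + 4y3

Subject to:
  y1 + y3 ≥ 3
  y2 + 2y3 ≥ 3
  y1, y2, y3 ≥ 0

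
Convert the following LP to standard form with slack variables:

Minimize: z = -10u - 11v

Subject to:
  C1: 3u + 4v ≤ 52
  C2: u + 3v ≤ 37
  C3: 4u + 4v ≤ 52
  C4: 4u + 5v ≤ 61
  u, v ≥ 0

min z = -10u - 11v

s.t.
  3u + 4v + s1 = 52
  u + 3v + s2 = 37
  4u + 4v + s3 = 52
  4u + 5v + s4 = 61
  u, v, s1, s2, s3, s4 ≥ 0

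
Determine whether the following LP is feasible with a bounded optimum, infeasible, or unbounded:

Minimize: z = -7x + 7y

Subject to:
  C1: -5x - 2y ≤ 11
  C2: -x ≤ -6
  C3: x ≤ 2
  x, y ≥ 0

Infeasible (no feasible solution exists)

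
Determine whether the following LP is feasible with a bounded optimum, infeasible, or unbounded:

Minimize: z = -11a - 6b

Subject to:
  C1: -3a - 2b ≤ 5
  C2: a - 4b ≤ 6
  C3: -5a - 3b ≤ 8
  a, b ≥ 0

Unbounded (objective can decrease without bound)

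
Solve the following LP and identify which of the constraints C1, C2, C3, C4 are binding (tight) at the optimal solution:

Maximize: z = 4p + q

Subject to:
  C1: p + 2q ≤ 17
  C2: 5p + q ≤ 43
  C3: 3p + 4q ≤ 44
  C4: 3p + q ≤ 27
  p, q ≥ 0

At p = 8, q = 3, compute slack b - a·x for each constraint:
  C1: 17 − 14 = 3  (slack)
  C2: 43 − 43 = 0  (binding)
  C3: 44 − 36 = 8  (slack)
  C4: 27 − 27 = 0  (binding)

Optimal: p = 8, q = 3
Binding: C2, C4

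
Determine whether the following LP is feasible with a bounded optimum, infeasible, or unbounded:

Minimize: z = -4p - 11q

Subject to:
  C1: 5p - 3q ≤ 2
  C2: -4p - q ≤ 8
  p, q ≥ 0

Unbounded (objective can decrease without bound)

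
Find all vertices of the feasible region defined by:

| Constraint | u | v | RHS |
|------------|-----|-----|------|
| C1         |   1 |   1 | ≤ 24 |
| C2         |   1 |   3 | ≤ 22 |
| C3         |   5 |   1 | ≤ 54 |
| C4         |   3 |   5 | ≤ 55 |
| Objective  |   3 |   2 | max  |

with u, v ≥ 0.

(0, 0), (10.8, 0), (10, 4), (0, 7.333)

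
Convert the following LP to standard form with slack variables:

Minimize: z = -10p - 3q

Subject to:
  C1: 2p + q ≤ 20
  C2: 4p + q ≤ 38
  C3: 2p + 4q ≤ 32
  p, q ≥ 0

min z = -10p - 3q

s.t.
  2p + q + s1 = 20
  4p + q + s2 = 38
  2p + 4q + s3 = 32
  p, q, s1, s2, s3 ≥ 0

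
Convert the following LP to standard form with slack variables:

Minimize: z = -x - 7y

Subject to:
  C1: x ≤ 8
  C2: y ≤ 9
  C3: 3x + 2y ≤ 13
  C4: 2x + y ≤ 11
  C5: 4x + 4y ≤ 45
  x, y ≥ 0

min z = -x - 7y

s.t.
  x + s1 = 8
  y + s2 = 9
  3x + 2y + s3 = 13
  2x + y + s4 = 11
  4x + 4y + s5 = 45
  x, y, s1, s2, s3, s4, s5 ≥ 0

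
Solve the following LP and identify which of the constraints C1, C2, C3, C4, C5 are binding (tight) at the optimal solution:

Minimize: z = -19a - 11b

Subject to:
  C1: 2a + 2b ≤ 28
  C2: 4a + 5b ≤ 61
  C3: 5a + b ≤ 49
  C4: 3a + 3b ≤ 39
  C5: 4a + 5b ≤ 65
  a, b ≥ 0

At a = 9, b = 4, compute slack b - a·x for each constraint:
  C1: 28 − 26 = 2  (slack)
  C2: 61 − 56 = 5  (slack)
  C3: 49 − 49 = 0  (binding)
  C4: 39 − 39 = 0  (binding)
  C5: 65 − 56 = 9  (slack)

Optimal: a = 9, b = 4
Binding: C3, C4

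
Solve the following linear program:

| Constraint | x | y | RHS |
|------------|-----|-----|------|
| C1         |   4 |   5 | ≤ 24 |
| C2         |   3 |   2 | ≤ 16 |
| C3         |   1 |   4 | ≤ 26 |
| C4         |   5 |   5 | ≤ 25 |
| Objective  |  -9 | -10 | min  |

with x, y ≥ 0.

Evaluate the objective at each vertex of the feasible region:
  z(0, 0) = 0
  z(5, 0) = -45
  z(1, 4) = -49  ←
  z(0, 4.8) = -48
The minimum is at x = 1, y = 4.

x = 1, y = 4, z = -49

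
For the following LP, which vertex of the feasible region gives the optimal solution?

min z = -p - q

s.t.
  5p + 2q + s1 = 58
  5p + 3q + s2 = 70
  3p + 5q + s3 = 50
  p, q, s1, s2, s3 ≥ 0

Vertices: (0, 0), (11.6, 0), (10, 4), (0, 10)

Evaluate the objective at each vertex of the feasible region:
  z(0, 0) = 0
  z(11.6, 0) = -11.6
  z(10, 4) = -14  ←
  z(0, 10) = -10
The minimum is at p = 10, q = 4.

(10, 4)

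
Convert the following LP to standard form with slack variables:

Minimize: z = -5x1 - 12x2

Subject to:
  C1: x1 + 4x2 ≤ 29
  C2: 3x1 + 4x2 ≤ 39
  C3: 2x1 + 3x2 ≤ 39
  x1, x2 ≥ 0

min z = -5x1 - 12x2

s.t.
  x1 + 4x2 + s1 = 29
  3x1 + 4x2 + s2 = 39
  2x1 + 3x2 + s3 = 39
  x1, x2, s1, s2, s3 ≥ 0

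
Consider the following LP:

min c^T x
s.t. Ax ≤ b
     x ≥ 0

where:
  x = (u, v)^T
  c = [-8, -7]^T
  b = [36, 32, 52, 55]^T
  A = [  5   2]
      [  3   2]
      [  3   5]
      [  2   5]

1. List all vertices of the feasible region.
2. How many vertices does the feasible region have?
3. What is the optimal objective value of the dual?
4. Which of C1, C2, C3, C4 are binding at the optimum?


1. (0, 0), (7.2, 0), (4, 8), (0, 10.4)
2. 4
3. -88
4. C1, C3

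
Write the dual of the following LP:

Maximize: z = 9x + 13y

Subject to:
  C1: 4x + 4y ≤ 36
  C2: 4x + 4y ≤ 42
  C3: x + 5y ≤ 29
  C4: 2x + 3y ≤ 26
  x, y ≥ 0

Primal max cᵀx s.t. Ax ≤ b, x ≥ 0  →  Dual min bᵀy s.t. Aᵀy ≥ c, y ≥ 0.

Minimize: z = 36y1 + 42y2 + 29y3 + 26y4

Subject to:
  4y1 + 4y2 + y3 + 2y4 ≥ 9
  4y1 + 4y2 + 5y3 + 3y4 ≥ 13
  y1, y2, y3, y4 ≥ 0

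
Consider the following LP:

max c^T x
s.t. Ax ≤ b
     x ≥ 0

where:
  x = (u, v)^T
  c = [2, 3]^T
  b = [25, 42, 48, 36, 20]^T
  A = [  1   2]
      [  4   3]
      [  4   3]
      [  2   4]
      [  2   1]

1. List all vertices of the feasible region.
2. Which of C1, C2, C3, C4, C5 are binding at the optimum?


1. (0, 0), (10, 0), (9, 2), (6, 6), (0, 9)
2. C2, C4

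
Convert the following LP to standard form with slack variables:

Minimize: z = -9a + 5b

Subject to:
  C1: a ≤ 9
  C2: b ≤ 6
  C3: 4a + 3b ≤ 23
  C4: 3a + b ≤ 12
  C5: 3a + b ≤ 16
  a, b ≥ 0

min z = -9a + 5b

s.t.
  a + s1 = 9
  b + s2 = 6
  4a + 3b + s3 = 23
  3a + b + s4 = 12
  3a + b + s5 = 16
  a, b, s1, s2, s3, s4, s5 ≥ 0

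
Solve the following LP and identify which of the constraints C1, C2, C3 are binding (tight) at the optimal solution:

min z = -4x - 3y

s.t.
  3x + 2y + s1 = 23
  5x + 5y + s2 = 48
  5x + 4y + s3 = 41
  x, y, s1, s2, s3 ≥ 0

At x = 5, y = 4, compute slack b - a·x for each constraint:
  C1: 23 − 23 = 0  (binding)
  C2: 48 − 45 = 3  (slack)
  C3: 41 − 41 = 0  (binding)

Optimal: x = 5, y = 4
Binding: C1, C3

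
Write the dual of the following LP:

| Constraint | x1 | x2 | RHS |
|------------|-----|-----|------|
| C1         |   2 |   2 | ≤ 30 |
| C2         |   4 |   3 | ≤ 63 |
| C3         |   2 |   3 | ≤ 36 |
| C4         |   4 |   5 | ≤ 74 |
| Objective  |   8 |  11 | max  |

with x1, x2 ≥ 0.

Primal max cᵀx s.t. Ax ≤ b, x ≥ 0  →  Dual min bᵀy s.t. Aᵀy ≥ c, y ≥ 0.

Minimize: z = 30y1 + 63y2 + 36y3 + 74y4

Subject to:
  2y1 + 4y2 + 2y3 + 4y4 ≥ 8
  2y1 + 3y2 + 3y3 + 5y4 ≥ 11
  y1, y2, y3, y4 ≥ 0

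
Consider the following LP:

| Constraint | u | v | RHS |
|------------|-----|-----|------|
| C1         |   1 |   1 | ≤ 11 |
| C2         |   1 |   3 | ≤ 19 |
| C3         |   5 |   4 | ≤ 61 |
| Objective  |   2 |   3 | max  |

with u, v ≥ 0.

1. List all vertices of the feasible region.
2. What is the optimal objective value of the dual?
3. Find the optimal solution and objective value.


1. (0, 0), (11, 0), (7, 4), (0, 6.333)
2. 26
3. u = 7, v = 4, z = 26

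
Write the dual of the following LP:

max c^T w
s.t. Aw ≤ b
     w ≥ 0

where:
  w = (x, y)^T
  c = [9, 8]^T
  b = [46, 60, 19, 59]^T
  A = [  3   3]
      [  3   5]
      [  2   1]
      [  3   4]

Primal max cᵀx s.t. Ax ≤ b, x ≥ 0  →  Dual min bᵀy s.t. Aᵀy ≥ c, y ≥ 0.

Minimize: z = 46y1 + 60y2 + 19y3 + 59y4

Subject to:
  3y1 + 3y2 + 2y3 + 3y4 ≥ 9
  3y1 + 5y2 + y3 + 4y4 ≥ 8
  y1, y2, y3, y4 ≥ 0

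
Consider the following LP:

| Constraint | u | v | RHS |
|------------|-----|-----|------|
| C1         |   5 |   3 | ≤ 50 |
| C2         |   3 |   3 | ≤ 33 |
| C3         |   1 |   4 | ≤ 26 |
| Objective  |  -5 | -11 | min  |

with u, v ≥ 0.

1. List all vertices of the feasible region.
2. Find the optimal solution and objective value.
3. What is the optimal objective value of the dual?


1. (0, 0), (10, 0), (8.5, 2.5), (6, 5), (0, 6.5)
2. u = 6, v = 5, z = -85
3. -85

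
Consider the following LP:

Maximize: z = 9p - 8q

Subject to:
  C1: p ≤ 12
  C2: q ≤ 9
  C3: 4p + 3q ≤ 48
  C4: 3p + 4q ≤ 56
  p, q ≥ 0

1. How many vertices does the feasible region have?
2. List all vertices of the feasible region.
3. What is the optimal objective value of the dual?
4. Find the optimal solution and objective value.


1. 4
2. (0, 0), (12, 0), (5.25, 9), (0, 9)
3. 108
4. p = 12, q = 0, z = 108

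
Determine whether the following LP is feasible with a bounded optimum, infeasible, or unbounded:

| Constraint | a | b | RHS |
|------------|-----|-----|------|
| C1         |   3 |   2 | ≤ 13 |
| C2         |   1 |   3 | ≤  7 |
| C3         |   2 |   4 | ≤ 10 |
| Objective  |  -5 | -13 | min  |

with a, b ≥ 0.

Feasible with a bounded optimal solution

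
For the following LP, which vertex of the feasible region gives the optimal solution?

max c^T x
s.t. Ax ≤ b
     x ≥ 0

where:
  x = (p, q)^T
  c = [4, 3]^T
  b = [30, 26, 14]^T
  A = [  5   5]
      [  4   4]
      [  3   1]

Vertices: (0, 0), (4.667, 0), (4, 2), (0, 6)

Evaluate the objective at each vertex of the feasible region:
  z(0, 0) = 0
  z(4.667, 0) = 18.67
  z(4, 2) = 22  ←
  z(0, 6) = 18
The maximum is at p = 4, q = 2.

(4, 2)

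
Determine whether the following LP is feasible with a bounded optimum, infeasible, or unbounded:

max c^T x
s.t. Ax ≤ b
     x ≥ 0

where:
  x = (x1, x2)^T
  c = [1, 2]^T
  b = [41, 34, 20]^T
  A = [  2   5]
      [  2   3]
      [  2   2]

Feasible with a bounded optimal solution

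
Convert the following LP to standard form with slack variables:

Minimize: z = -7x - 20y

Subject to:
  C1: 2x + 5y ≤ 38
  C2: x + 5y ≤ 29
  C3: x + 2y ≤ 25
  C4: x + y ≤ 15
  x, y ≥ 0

min z = -7x - 20y

s.t.
  2x + 5y + s1 = 38
  x + 5y + s2 = 29
  x + 2y + s3 = 25
  x + y + s4 = 15
  x, y, s1, s2, s3, s4 ≥ 0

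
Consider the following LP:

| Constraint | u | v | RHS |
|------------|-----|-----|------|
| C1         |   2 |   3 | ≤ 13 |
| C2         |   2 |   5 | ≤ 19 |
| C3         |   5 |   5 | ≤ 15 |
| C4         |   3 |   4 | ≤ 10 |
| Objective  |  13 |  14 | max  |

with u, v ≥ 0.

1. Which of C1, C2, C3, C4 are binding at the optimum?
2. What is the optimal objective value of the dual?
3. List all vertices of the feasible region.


1. C3, C4
2. 40
3. (0, 0), (3, 0), (2, 1), (0, 2.5)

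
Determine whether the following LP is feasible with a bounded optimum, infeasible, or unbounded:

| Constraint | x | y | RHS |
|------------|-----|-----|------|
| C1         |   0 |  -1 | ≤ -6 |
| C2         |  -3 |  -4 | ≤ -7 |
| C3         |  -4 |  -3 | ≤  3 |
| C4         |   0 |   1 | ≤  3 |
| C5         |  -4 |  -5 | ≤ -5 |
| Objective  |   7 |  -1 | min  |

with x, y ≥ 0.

Infeasible (no feasible solution exists)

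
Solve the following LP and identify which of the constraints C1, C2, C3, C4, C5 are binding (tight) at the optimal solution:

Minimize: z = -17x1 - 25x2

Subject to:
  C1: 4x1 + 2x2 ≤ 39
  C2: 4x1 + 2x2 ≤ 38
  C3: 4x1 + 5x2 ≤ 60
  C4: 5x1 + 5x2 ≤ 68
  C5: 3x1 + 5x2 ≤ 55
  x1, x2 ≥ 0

At x1 = 5, x2 = 8, compute slack b - a·x for each constraint:
  C1: 39 − 36 = 3  (slack)
  C2: 38 − 36 = 2  (slack)
  C3: 60 − 60 = 0  (binding)
  C4: 68 − 65 = 3  (slack)
  C5: 55 − 55 = 0  (binding)

Optimal: x1 = 5, x2 = 8
Binding: C3, C5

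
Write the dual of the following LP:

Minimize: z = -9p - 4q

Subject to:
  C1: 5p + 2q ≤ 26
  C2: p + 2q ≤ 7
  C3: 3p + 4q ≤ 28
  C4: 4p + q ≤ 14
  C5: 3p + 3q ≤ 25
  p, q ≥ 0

Primal min cᵀx s.t. Ax ≤ b, x ≥ 0  →  Dual max −bᵀy s.t. Aᵀy ≥ −c, y ≥ 0.

Maximize: z = -26y1 - 7y2 - 28y3 - 14y4 - 25y5

Subject to:
  5y1 + y2 + 3y3 + 4y4 + 3y5 ≥ 9
  2y1 + 2y2 + 4y3 + y4 + 3y5 ≥ 4
  y1, y2, y3, y4, y5 ≥ 0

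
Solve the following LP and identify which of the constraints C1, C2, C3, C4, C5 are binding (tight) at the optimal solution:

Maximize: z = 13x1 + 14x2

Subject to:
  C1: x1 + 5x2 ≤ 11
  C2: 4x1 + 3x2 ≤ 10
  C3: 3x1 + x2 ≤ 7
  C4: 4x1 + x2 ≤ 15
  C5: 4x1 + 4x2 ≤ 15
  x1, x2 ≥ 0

At x1 = 1, x2 = 2, compute slack b - a·x for each constraint:
  C1: 11 − 11 = 0  (binding)
  C2: 10 − 10 = 0  (binding)
  C3: 7 − 5 = 2  (slack)
  C4: 15 − 6 = 9  (slack)
  C5: 15 − 12 = 3  (slack)

Optimal: x1 = 1, x2 = 2
Binding: C1, C2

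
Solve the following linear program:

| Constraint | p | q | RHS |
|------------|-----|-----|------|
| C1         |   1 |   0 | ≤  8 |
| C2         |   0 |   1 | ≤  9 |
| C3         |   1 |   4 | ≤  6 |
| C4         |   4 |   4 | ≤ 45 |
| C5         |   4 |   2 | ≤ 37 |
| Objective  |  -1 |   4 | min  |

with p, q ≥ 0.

Evaluate the objective at each vertex of the feasible region:
  z(0, 0) = 0
  z(6, 0) = -6  ←
  z(0, 1.5) = 6
The minimum is at p = 6, q = 0.

p = 6, q = 0, z = -6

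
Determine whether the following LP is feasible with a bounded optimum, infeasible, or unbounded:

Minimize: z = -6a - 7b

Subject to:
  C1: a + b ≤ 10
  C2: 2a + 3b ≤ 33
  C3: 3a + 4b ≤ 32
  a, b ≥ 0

Feasible with a bounded optimal solution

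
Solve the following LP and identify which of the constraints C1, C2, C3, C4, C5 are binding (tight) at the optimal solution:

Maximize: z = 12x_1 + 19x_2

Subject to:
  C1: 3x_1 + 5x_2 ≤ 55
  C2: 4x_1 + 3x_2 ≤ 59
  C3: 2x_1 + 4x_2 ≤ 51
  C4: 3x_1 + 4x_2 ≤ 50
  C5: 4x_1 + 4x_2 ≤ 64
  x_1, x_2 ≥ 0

At x_1 = 10, x_2 = 5, compute slack b - a·x for each constraint:
  C1: 55 − 55 = 0  (binding)
  C2: 59 − 55 = 4  (slack)
  C3: 51 − 40 = 11  (slack)
  C4: 50 − 50 = 0  (binding)
  C5: 64 − 60 = 4  (slack)

Optimal: x_1 = 10, x_2 = 5
Binding: C1, C4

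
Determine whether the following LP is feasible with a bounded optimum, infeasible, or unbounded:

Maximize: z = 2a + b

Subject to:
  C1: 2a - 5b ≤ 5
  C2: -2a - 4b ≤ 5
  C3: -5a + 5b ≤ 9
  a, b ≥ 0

Unbounded (objective can increase without bound)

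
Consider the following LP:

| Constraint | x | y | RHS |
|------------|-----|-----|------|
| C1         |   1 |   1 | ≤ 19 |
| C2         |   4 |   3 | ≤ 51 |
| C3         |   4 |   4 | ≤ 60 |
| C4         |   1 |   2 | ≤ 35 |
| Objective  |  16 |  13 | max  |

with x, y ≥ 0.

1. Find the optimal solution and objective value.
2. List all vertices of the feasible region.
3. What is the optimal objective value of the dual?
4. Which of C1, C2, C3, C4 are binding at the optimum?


1. x = 6, y = 9, z = 213
2. (0, 0), (12.75, 0), (6, 9), (0, 15)
3. 213
4. C2, C3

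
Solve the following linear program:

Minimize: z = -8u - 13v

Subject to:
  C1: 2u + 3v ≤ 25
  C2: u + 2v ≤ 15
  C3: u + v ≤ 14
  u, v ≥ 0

Evaluate the objective at each vertex of the feasible region:
  z(0, 0) = 0
  z(12.5, 0) = -100
  z(5, 5) = -105  ←
  z(0, 7.5) = -97.5
The minimum is at u = 5, v = 5.

u = 5, v = 5, z = -105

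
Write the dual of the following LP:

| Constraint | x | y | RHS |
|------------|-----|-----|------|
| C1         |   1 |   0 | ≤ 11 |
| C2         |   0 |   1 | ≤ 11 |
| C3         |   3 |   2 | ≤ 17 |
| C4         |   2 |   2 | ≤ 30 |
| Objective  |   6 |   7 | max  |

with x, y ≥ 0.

Primal max cᵀx s.t. Ax ≤ b, x ≥ 0  →  Dual min bᵀy s.t. Aᵀy ≥ c, y ≥ 0.

Minimize: z = 11y1 + 11y2 + 17y3 + 30y4

Subject to:
  y1 + 3y3 + 2y4 ≥ 6
  y2 + 2y3 + 2y4 ≥ 7
  y1, y2, y3, y4 ≥ 0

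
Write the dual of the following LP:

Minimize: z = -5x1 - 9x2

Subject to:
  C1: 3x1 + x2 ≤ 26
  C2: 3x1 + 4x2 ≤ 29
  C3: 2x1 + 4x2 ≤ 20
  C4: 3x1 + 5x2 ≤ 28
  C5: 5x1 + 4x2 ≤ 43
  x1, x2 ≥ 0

Primal min cᵀx s.t. Ax ≤ b, x ≥ 0  →  Dual max −bᵀy s.t. Aᵀy ≥ −c, y ≥ 0.

Maximize: z = -26y1 - 29y2 - 20y3 - 28y4 - 43y5

Subject to:
  3y1 + 3y2 + 2y3 + 3y4 + 5y5 ≥ 5
  y1 + 4y2 + 4y3 + 5y4 + 4y5 ≥ 9
  y1, y2, y3, y4, y5 ≥ 0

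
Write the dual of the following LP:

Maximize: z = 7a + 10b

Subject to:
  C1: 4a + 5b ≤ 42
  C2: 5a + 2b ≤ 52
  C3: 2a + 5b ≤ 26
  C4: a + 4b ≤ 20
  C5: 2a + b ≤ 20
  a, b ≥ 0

Primal max cᵀx s.t. Ax ≤ b, x ≥ 0  →  Dual min bᵀy s.t. Aᵀy ≥ c, y ≥ 0.

Minimize: z = 42y1 + 52y2 + 26y3 + 20y4 + 20y5

Subject to:
  4y1 + 5y2 + 2y3 + y4 + 2y5 ≥ 7
  5y1 + 2y2 + 5y3 + 4y4 + y5 ≥ 10
  y1, y2, y3, y4, y5 ≥ 0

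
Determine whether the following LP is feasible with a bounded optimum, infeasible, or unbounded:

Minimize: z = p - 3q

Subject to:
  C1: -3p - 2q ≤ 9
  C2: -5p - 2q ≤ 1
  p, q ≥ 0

Unbounded (objective can decrease without bound)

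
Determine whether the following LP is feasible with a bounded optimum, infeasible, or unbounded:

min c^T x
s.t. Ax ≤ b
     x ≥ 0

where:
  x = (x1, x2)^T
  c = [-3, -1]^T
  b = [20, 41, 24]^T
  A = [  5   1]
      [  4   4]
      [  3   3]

Feasible with a bounded optimal solution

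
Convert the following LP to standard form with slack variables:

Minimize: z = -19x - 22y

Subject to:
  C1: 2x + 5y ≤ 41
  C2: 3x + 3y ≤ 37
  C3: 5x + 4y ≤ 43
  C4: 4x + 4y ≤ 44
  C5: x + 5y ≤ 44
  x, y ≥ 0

min z = -19x - 22y

s.t.
  2x + 5y + s1 = 41
  3x + 3y + s2 = 37
  5x + 4y + s3 = 43
  4x + 4y + s4 = 44
  x + 5y + s5 = 44
  x, y, s1, s2, s3, s4, s5 ≥ 0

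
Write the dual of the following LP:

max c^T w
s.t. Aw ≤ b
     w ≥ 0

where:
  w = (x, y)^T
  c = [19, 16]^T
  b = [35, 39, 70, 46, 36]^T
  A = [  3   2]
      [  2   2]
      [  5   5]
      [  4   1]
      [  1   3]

Primal max cᵀx s.t. Ax ≤ b, x ≥ 0  →  Dual min bᵀy s.t. Aᵀy ≥ c, y ≥ 0.

Minimize: z = 35y1 + 39y2 + 70y3 + 46y4 + 36y5

Subject to:
  3y1 + 2y2 + 5y3 + 4y4 + y5 ≥ 19
  2y1 + 2y2 + 5y3 + y4 + 3y5 ≥ 16
  y1, y2, y3, y4, y5 ≥ 0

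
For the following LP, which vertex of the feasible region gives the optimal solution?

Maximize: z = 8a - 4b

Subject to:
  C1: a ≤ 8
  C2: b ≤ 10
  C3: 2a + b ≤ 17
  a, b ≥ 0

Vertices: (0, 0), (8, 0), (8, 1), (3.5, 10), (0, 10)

Evaluate the objective at each vertex of the feasible region:
  z(0, 0) = 0
  z(8, 0) = 64  ←
  z(8, 1) = 60
  z(3.5, 10) = -12
  z(0, 10) = -40
The maximum is at a = 8, b = 0.

(8, 0)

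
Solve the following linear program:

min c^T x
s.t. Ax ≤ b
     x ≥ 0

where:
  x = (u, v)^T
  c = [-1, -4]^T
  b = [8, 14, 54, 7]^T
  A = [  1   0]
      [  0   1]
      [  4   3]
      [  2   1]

Evaluate the objective at each vertex of the feasible region:
  z(0, 0) = 0
  z(3.5, 0) = -3.5
  z(0, 7) = -28  ←
The minimum is at u = 0, v = 7.

u = 0, v = 7, z = -28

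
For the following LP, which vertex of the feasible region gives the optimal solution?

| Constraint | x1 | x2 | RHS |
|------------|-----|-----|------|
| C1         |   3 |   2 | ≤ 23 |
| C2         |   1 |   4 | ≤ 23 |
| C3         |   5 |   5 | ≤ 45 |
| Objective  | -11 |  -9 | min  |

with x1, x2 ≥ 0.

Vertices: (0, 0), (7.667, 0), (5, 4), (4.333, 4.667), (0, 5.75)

Evaluate the objective at each vertex of the feasible region:
  z(0, 0) = 0
  z(7.667, 0) = -84.33
  z(5, 4) = -91  ←
  z(4.333, 4.667) = -89.67
  z(0, 5.75) = -51.75
The minimum is at x1 = 5, x2 = 4.

(5, 4)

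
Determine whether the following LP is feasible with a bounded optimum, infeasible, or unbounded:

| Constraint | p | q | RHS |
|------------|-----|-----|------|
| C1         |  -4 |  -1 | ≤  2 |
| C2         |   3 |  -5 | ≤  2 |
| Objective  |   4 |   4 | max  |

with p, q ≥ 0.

Unbounded (objective can increase without bound)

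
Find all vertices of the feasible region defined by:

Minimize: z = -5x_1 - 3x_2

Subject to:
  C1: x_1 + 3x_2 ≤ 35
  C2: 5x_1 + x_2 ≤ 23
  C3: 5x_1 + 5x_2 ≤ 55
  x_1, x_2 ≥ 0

(0, 0), (4.6, 0), (3, 8), (0, 11)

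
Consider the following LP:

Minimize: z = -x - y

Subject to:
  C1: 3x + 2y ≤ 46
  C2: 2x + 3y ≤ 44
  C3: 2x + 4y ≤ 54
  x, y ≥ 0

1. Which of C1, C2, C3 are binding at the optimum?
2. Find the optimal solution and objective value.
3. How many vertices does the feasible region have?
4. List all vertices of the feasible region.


1. C1, C2
2. x = 10, y = 8, z = -18
3. 5
4. (0, 0), (15.33, 0), (10, 8), (7, 10), (0, 13.5)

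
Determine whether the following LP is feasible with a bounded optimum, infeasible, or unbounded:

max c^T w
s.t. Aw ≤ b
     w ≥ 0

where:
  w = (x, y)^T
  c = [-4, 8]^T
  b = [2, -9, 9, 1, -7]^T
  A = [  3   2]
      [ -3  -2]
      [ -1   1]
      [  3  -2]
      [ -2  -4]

Infeasible (no feasible solution exists)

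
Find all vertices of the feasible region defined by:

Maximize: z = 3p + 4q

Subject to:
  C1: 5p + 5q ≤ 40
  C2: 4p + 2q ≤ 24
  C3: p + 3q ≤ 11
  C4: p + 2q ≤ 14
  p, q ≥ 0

(0, 0), (6, 0), (5, 2), (0, 3.667)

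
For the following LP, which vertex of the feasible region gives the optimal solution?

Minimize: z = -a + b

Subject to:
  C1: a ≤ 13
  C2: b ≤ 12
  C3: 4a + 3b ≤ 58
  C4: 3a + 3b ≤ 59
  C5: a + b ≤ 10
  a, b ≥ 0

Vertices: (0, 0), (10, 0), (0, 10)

Evaluate the objective at each vertex of the feasible region:
  z(0, 0) = 0
  z(10, 0) = -10  ←
  z(0, 10) = 10
The minimum is at a = 10, b = 0.

(10, 0)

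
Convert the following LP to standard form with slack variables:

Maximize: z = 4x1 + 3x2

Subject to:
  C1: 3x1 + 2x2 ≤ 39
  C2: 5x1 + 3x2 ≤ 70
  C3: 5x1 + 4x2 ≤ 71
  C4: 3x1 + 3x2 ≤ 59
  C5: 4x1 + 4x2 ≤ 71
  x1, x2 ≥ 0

max z = 4x1 + 3x2

s.t.
  3x1 + 2x2 + s1 = 39
  5x1 + 3x2 + s2 = 70
  5x1 + 4x2 + s3 = 71
  3x1 + 3x2 + s4 = 59
  4x1 + 4x2 + s5 = 71
  x1, x2, s1, s2, s3, s4, s5 ≥ 0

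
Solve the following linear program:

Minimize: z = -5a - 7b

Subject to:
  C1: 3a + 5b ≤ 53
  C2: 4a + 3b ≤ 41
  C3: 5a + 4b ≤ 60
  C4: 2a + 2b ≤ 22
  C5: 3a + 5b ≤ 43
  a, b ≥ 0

Evaluate the objective at each vertex of the feasible region:
  z(0, 0) = 0
  z(10.25, 0) = -51.25
  z(8, 3) = -61
  z(6, 5) = -65  ←
  z(0, 8.6) = -60.2
The minimum is at a = 6, b = 5.

a = 6, b = 5, z = -65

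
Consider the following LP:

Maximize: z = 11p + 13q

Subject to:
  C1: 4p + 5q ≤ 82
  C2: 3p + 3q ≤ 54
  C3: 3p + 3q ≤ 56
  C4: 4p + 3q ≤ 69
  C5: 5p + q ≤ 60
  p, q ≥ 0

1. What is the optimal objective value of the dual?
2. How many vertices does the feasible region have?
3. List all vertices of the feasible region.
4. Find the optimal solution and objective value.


1. 218
2. 5
3. (0, 0), (12, 0), (10.5, 7.5), (8, 10), (0, 16.4)
4. p = 8, q = 10, z = 218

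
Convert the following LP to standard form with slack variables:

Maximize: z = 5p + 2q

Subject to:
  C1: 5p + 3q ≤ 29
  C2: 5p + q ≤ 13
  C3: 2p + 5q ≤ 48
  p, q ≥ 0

max z = 5p + 2q

s.t.
  5p + 3q + s1 = 29
  5p + q + s2 = 13
  2p + 5q + s3 = 48
  p, q, s1, s2, s3 ≥ 0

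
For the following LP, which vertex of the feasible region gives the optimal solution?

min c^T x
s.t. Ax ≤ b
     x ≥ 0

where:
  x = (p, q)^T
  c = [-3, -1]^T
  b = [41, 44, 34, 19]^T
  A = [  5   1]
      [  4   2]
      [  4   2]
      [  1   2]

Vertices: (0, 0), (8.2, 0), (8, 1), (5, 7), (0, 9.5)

Evaluate the objective at each vertex of the feasible region:
  z(0, 0) = 0
  z(8.2, 0) = -24.6
  z(8, 1) = -25  ←
  z(5, 7) = -22
  z(0, 9.5) = -9.5
The minimum is at p = 8, q = 1.

(8, 1)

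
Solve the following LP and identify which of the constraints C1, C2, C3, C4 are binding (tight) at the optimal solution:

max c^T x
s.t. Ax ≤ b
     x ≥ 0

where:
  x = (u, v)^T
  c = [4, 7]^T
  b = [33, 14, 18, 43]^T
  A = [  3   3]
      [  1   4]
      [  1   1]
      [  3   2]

At u = 10, v = 1, compute slack b - a·x for each constraint:
  C1: 33 − 33 = 0  (binding)
  C2: 14 − 14 = 0  (binding)
  C3: 18 − 11 = 7  (slack)
  C4: 43 − 32 = 11  (slack)

Optimal: u = 10, v = 1
Binding: C1, C2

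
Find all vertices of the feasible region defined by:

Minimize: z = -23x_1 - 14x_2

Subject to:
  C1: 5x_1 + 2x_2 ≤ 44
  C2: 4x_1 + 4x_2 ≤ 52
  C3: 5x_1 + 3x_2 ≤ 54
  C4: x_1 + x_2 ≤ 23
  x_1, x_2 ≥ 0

(0, 0), (8.8, 0), (6, 7), (0, 13)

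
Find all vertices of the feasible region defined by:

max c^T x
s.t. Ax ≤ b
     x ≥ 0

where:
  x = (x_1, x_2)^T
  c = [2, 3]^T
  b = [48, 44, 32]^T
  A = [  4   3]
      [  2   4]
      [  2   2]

(0, 0), (12, 0), (6, 8), (0, 11)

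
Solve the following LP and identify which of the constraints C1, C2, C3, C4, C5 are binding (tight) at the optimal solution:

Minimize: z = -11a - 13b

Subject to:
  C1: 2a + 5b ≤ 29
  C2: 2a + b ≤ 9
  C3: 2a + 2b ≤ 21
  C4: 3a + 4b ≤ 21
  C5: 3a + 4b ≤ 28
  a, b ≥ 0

At a = 3, b = 3, compute slack b - a·x for each constraint:
  C1: 29 − 21 = 8  (slack)
  C2: 9 − 9 = 0  (binding)
  C3: 21 − 12 = 9  (slack)
  C4: 21 − 21 = 0  (binding)
  C5: 28 − 21 = 7  (slack)

Optimal: a = 3, b = 3
Binding: C2, C4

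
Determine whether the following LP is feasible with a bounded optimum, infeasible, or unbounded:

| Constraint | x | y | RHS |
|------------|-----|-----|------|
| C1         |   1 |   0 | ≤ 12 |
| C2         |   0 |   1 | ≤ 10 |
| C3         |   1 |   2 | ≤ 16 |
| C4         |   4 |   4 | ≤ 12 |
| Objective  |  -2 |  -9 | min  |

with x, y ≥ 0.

Feasible with a bounded optimal solution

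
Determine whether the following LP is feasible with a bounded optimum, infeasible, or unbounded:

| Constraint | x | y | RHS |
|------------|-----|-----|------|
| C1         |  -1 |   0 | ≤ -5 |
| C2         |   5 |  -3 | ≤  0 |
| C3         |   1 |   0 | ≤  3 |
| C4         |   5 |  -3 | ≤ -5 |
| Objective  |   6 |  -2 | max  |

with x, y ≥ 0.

Infeasible (no feasible solution exists)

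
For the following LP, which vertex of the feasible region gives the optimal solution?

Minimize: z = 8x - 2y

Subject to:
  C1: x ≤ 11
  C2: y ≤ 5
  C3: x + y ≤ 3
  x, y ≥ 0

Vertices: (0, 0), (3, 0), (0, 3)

Evaluate the objective at each vertex of the feasible region:
  z(0, 0) = 0
  z(3, 0) = 24
  z(0, 3) = -6  ←
The minimum is at x = 0, y = 3.

(0, 3)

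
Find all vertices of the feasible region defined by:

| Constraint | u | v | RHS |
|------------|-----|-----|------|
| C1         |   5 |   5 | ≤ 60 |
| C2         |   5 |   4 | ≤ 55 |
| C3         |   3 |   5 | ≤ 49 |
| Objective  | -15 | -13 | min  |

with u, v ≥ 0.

(0, 0), (11, 0), (7, 5), (5.5, 6.5), (0, 9.8)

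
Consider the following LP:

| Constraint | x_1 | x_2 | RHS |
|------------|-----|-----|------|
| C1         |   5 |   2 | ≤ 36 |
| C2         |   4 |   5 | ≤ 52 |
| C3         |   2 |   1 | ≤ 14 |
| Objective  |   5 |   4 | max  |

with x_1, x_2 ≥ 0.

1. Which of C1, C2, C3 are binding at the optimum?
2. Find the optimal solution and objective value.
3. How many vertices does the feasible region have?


1. C2, C3
2. x_1 = 3, x_2 = 8, z = 47
3. 4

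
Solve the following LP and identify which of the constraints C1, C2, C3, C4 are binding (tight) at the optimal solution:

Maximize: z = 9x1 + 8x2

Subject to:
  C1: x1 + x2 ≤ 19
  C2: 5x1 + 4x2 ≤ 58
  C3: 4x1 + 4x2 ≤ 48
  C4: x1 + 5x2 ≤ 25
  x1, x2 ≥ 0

At x1 = 10, x2 = 2, compute slack b - a·x for each constraint:
  C1: 19 − 12 = 7  (slack)
  C2: 58 − 58 = 0  (binding)
  C3: 48 − 48 = 0  (binding)
  C4: 25 − 20 = 5  (slack)

Optimal: x1 = 10, x2 = 2
Binding: C2, C3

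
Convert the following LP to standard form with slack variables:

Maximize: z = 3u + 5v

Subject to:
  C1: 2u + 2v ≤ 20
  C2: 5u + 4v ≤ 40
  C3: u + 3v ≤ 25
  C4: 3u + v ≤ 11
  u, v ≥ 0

max z = 3u + 5v

s.t.
  2u + 2v + s1 = 20
  5u + 4v + s2 = 40
  u + 3v + s3 = 25
  3u + v + s4 = 11
  u, v, s1, s2, s3, s4 ≥ 0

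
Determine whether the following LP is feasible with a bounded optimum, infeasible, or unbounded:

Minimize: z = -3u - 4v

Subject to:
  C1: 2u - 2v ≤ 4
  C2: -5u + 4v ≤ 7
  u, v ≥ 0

Unbounded (objective can decrease without bound)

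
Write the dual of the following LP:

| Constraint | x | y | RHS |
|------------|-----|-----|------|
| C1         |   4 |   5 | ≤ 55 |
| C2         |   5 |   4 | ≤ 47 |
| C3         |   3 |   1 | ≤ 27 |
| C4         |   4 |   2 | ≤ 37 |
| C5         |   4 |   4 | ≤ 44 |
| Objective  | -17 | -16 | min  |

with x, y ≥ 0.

Primal min cᵀx s.t. Ax ≤ b, x ≥ 0  →  Dual max −bᵀy s.t. Aᵀy ≥ −c, y ≥ 0.

Maximize: z = -55y1 - 47y2 - 27y3 - 37y4 - 44y5

Subject to:
  4y1 + 5y2 + 3y3 + 4y4 + 4y5 ≥ 17
  5y1 + 4y2 + y3 + 2y4 + 4y5 ≥ 16
  y1, y2, y3, y4, y5 ≥ 0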